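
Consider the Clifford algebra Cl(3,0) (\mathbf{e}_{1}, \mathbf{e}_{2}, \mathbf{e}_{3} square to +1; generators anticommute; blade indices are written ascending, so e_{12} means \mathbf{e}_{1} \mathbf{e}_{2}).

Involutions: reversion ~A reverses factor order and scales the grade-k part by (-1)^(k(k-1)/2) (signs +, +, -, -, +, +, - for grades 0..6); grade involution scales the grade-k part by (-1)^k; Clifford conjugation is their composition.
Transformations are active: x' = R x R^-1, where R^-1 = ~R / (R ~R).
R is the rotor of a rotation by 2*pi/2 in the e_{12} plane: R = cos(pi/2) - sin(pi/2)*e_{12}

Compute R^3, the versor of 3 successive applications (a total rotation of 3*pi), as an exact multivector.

Because a rotor carries half the rotation angle, composing 3 copies of this e_{12}-plane rotor multiplies the phase: 3*(pi/2) = \frac{3 \pi}{2}, hence R^3 = cos(\frac{3 \pi}{2}) - sin(\frac{3 \pi}{2})*e_{12}.
cos(\frac{3 \pi}{2}) = 0 and sin(\frac{3 \pi}{2}) = -1, so R^3 = e_{12}. The net rotation is 1*pi (after discarding 1 full turn, each of which contributes a factor -1 to the rotor); the rotor keeps the half-angle phase exactly.
Answer: e_{12}


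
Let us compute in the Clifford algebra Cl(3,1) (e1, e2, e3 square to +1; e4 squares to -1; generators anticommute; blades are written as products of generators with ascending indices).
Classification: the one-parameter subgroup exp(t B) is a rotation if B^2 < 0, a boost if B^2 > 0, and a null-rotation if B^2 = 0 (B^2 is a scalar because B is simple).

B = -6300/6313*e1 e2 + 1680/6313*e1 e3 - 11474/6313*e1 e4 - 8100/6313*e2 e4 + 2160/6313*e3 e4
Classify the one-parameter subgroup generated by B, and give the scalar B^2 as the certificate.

B^2 term by term: the squares give (-6300/6313)^2*(e1 e2)^2 + (1680/6313)^2*(e1 e3)^2 + (-11474/6313)^2*(e1 e4)^2 + (-8100/6313)^2*(e2 e4)^2 + (2160/6313)^2*(e3 e4)^2 = 39690000/39853969*(-1) + 2822400/39853969*(-1) + 131652676/39853969*(+1) + 65610000/39853969*(+1) + 4665600/39853969*(+1) = 4 (each basis 2-blade squares to minus the product of its generators' squares); cross terms between blades sharing an index anticommute and cancel; the commuting (index-disjoint) pairs give grade-4 terms 2*c*c'*(blade product), which cancel blade by blade — e1 e2 e3 e4: -27216000/39853969 + 27216000/39853969 = 0 — confirming B is simple. So B^2 = 4.
Answer: boost, certificate B^2 = 4. Certificate logic: 4 is a conjugation-invariant scalar, so its sign fixes rotation versus boost versus null-rotation outright.


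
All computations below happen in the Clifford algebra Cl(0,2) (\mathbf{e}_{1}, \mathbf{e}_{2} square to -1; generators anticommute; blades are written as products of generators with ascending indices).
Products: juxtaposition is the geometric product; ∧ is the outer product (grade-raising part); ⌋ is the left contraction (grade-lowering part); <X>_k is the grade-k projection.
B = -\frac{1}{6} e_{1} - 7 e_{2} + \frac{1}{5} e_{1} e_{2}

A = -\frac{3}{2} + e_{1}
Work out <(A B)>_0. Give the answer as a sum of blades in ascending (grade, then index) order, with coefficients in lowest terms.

step 1: \frac{1}{6} + \frac{1}{4} e_{1} + \frac{103}{10} e_{2} - \frac{73}{10} e_{1} e_{2}
step 2: \frac{1}{6}
Answer: \frac{1}{6}


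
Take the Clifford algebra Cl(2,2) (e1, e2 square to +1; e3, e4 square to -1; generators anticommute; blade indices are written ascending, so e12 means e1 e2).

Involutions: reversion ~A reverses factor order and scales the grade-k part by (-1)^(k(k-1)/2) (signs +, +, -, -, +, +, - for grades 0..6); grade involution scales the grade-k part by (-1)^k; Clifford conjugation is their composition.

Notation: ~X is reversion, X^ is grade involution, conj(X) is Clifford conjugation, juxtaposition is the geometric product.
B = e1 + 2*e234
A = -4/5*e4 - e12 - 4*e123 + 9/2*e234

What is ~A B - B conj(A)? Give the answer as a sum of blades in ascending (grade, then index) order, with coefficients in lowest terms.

first term: 9 - e2 + 44/5*e14 + 28/5*e23 + 2*e134 + 9/2*e1234
second term: -9 + e2 + 44/5*e14 - 28/5*e23 - 2*e134 + 9/2*e1234
Answer: 18 - 2*e2 + 56/5*e23 + 4*e134


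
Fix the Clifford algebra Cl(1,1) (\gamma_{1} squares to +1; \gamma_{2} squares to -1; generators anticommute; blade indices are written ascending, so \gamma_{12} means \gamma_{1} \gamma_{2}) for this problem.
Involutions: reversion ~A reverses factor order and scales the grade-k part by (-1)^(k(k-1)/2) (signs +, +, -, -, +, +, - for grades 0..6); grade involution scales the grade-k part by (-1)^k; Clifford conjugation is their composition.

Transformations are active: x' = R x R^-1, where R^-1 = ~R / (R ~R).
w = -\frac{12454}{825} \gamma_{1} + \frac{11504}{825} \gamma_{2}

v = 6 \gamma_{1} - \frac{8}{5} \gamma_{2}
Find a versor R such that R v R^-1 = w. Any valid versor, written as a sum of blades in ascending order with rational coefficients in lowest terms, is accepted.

The midline construction: v and w both square to \frac{836}{25}, so reflecting in their sum -\frac{7504}{825} \gamma_{1} + \frac{10184}{825} \gamma_{2} exchanges them.
Answer: -\frac{7504}{825} \gamma_{1} + \frac{10184}{825} \gamma_{2}


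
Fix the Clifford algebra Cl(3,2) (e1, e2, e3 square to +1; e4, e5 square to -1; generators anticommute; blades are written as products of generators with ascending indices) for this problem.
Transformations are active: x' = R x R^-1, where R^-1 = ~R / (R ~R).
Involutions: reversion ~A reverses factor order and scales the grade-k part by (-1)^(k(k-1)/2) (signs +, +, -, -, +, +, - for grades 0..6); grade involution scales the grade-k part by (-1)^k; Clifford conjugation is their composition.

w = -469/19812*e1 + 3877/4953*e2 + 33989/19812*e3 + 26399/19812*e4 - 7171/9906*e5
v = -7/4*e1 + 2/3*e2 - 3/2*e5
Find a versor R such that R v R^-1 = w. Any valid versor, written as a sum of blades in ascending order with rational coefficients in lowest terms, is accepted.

R = v + w = -8785/4953*e1 + 2393/1651*e2 + 33989/19812*e3 + 26399/19812*e4 - 11015/4953*e5 works: the equal norms (181/144) guarantee its sandwich swaps v into w.
Answer: -8785/4953*e1 + 2393/1651*e2 + 33989/19812*e3 + 26399/19812*e4 - 11015/4953*e5


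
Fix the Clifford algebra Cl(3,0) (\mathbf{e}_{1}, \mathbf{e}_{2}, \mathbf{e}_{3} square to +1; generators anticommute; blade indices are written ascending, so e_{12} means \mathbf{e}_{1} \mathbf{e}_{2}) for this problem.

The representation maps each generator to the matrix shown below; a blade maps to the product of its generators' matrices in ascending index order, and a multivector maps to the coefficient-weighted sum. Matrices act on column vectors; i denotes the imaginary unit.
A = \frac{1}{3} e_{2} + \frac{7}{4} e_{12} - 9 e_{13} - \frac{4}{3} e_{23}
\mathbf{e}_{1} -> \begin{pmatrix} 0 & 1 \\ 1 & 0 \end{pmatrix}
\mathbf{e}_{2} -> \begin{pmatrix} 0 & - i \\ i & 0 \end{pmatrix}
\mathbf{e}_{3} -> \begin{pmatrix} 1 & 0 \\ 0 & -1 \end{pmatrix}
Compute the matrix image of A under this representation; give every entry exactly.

Bivector images (products of the table entries): rho(e_{12}) = rho(\mathbf{e}_{1})rho(\mathbf{e}_{2}) = \begin{pmatrix} i & 0 \\ 0 & - i \end{pmatrix}; rho(e_{13}) = rho(\mathbf{e}_{1})rho(\mathbf{e}_{3}) = \begin{pmatrix} 0 & -1 \\ 1 & 0 \end{pmatrix}; rho(e_{23}) = rho(\mathbf{e}_{2})rho(\mathbf{e}_{3}) = \begin{pmatrix} 0 & i \\ i & 0 \end{pmatrix}.
M = (\frac{1}{3})*rho(e_{2}) + (\frac{7}{4})*rho(e_{12}) + (-9)*rho(e_{13}) + (-\frac{4}{3})*rho(e_{23}), summed entrywise:
Answer: \begin{pmatrix} \frac{7 i}{4} & 9 - \frac{5 i}{3} \\ -9 - i & - \frac{7 i}{4} \end{pmatrix}


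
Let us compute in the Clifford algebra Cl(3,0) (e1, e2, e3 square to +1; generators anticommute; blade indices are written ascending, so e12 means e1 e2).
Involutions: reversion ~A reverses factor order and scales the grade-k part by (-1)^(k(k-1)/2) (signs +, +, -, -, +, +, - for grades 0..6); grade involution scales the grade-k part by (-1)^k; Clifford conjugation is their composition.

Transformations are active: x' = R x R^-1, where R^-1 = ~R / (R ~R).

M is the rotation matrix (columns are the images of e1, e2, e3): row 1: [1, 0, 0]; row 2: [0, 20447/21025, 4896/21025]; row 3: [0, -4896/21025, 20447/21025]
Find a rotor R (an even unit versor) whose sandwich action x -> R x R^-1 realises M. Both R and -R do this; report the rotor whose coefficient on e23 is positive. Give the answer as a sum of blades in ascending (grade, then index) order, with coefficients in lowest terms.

Method: write R = a + b12*e12 + b13*e13 + b23*e23 with a^2 + b12^2 + b13^2 + b23^2 = 1 (so R^-1 = ~R). Expanding the columns R e_j ~R gives tr M = 4a^2 - 1 and, from the antisymmetric part, M21 - M12 = -4a*b12, M13 - M31 = 4a*b13, M32 - M23 = -4a*b23.
Here tr M = 61919/21025, so a^2 = (1 + tr M)/4 = 20736/21025 and a = ±144/145. Taking a = 144/145: M21 - M12 = 0, M13 - M31 = 0, M32 - M23 = -9792/21025, giving b12 = 0, b13 = 0, b23 = 17/145, i.e. R = 144/145 + 17/145*e23.
Its e23 coefficient is already positive.
Answer: 144/145 + 17/145*e23. Key observation: the double cover Spin(3) -> SO(3) sends R and -R to the same matrix (trace 61919/21025 here), so the stated sign of the e23 coefficient is what selects one sheet.


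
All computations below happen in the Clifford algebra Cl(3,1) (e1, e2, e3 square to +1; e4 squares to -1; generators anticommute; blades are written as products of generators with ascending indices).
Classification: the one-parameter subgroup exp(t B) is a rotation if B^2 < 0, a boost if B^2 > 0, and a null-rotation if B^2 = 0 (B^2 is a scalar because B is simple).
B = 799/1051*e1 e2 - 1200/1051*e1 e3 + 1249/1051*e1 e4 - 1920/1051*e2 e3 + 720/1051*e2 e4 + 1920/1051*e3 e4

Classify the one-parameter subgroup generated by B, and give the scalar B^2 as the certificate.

B^2 term by term: the squares give (799/1051)^2*(e1 e2)^2 + (-1200/1051)^2*(e1 e3)^2 + (1249/1051)^2*(e1 e4)^2 + (-1920/1051)^2*(e2 e3)^2 + (720/1051)^2*(e2 e4)^2 + (1920/1051)^2*(e3 e4)^2 = 638401/1104601*(-1) + 1440000/1104601*(-1) + 1560001/1104601*(+1) + 3686400/1104601*(-1) + 518400/1104601*(+1) + 3686400/1104601*(+1) = 0 (each basis 2-blade squares to minus the product of its generators' squares); cross terms between blades sharing an index anticommute and cancel; the commuting (index-disjoint) pairs give grade-4 terms 2*c*c'*(blade product), which cancel blade by blade — e1 e2 e3 e4: 3068160/1104601 + 1728000/1104601 - 4796160/1104601 = 0 — confirming B is simple. So B^2 = 0.
Answer: null-rotation, certificate B^2 = 0. The class reads off the invariant scalar 0 directly.


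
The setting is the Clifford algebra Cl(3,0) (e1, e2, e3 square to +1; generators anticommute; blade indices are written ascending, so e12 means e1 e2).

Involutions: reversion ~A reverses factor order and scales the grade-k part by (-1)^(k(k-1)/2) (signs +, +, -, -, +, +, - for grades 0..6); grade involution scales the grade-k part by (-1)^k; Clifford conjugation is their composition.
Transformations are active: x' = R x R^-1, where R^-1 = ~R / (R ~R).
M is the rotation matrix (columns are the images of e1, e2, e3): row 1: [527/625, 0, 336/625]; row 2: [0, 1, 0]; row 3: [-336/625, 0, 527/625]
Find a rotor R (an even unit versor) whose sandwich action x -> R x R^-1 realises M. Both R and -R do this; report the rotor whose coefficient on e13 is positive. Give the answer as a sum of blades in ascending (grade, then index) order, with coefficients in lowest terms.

Method: write R = a + b12*e12 + b13*e13 + b23*e23 with a^2 + b12^2 + b13^2 + b23^2 = 1 (so R^-1 = ~R). Expanding the columns R e_j ~R gives tr M = 4a^2 - 1 and, from the antisymmetric part, M21 - M12 = -4a*b12, M13 - M31 = 4a*b13, M32 - M23 = -4a*b23.
Here tr M = 1679/625, so a^2 = (1 + tr M)/4 = 576/625 and a = ±24/25. Taking a = 24/25: M21 - M12 = 0, M13 - M31 = 672/625, M32 - M23 = 0, giving b12 = 0, b13 = 7/25, b23 = 0, i.e. R = 24/25 + 7/25*e13.
Its e13 coefficient is already positive.
Answer: 24/25 + 7/25*e13. Uniqueness: Spin(3) -> SO(3) maps R and -R to the same rotation of trace 1679/625; fixing the sign of the e13 coefficient removes the ambiguity.


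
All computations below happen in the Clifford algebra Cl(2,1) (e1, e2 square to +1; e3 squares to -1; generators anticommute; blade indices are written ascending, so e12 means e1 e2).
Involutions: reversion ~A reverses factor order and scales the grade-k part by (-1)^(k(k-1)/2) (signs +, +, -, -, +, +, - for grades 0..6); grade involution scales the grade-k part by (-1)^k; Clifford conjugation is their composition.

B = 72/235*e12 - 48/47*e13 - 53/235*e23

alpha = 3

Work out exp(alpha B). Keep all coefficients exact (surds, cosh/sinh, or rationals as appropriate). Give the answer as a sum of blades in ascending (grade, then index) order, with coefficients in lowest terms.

B^2 term by term: the squares give (72/235)^2*(e12)^2 + (-48/47)^2*(e13)^2 + (-53/235)^2*(e23)^2 = 5184/55225*(-1) + 2304/2209*(+1) + 2809/55225*(+1) = 1 (each basis 2-blade squares to minus the product of its generators' squares); cross terms between blades sharing an index anticommute and cancel. So B^2 = 1.
B^2 = 1 — the positive square puts this in the hyperbolic regime; l = 1, alpha*l = 3, so exp(alpha B) = cosh(3) + (sinh(3)/1)*B = cosh(3) + (sinh(3))*B.
Answer: cosh(3) + 72*sinh(3)/235*e12 - 48*sinh(3)/47*e13 - 53*sinh(3)/235*e23


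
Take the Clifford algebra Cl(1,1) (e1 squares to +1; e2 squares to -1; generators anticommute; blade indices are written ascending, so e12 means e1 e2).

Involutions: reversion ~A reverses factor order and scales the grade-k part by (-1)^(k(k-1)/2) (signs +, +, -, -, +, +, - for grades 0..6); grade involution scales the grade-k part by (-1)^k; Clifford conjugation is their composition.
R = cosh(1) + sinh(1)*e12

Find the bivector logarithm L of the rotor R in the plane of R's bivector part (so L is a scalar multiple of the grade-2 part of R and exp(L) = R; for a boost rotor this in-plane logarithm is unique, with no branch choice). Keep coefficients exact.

The scalar part of R is cosh(1), which fixes the rapidity magnitude through cosh (cosh is even, so it cannot fix the sign — the bivector part carries that); dividing the bivector part by sinh of the rapidity gives the plane, and L = rapidity * plane, where the joint sign ambiguity of (rapidity, plane) cancels in the product.
Concretely: cosh(rapidity) = cosh(1) gives rapidity = ±1, and since rapidity/sinh(rapidity) is even the sign is immaterial: L = (rapidity/sinh(rapidity)) * <R>_2 = (1/sinh(1)) * <R>_2.
Answer: e12


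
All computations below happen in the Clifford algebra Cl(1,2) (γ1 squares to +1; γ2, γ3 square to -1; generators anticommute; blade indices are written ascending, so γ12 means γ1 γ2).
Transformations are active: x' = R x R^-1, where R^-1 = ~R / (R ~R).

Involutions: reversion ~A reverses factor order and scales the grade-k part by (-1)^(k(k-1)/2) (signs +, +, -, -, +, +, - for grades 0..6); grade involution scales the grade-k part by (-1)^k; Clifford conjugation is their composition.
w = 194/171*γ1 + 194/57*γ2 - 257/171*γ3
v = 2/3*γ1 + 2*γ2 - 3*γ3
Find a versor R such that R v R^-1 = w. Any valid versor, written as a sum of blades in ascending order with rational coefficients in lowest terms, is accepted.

Equal squares first: v^2 = w^2 = -113/9. Then v + w = 308/171*γ1 + 308/57*γ2 - 770/171*γ3 is a versor taking v to w, provided it is invertible.
Answer: 308/171*γ1 + 308/57*γ2 - 770/171*γ3


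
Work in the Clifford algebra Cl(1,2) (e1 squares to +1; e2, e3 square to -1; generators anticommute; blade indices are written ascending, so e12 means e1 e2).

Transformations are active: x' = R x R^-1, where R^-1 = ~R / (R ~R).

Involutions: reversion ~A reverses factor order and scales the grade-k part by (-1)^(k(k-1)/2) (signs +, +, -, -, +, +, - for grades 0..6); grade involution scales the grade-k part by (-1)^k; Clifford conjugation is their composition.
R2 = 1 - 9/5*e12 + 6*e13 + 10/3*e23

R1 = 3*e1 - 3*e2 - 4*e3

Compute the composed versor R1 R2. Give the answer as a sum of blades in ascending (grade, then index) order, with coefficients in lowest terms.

Distribute over the terms of R1 (each basis-blade product reordered to ascending indices, repeated generators contracted through their squares):
(3*e1) R2 = 3*e1 - 27/5*e2 + 18*e3 + 10*e123
(-3*e2) R2 = 27/5*e1 - 3*e2 + 10*e3 + 18*e123
(-4*e3) R2 = -24*e1 - 40/3*e2 - 4*e3 + 36/5*e123
Summing the partial products and collecting blades:
Answer: -78/5*e1 - 326/15*e2 + 24*e3 + 176/5*e123


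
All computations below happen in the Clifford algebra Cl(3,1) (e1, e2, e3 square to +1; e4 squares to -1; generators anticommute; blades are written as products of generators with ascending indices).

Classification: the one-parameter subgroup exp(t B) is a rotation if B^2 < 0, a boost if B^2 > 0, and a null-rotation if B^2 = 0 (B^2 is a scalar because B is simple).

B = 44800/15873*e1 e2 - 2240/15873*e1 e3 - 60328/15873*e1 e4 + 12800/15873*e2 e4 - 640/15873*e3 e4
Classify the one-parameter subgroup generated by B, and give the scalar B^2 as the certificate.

B^2 term by term: the squares give (44800/15873)^2*(e1 e2)^2 + (-2240/15873)^2*(e1 e3)^2 + (-60328/15873)^2*(e1 e4)^2 + (12800/15873)^2*(e2 e4)^2 + (-640/15873)^2*(e3 e4)^2 = 2007040000/251952129*(-1) + 5017600/251952129*(-1) + 3639467584/251952129*(+1) + 163840000/251952129*(+1) + 409600/251952129*(+1) = 64/9 (each basis 2-blade squares to minus the product of its generators' squares); cross terms between blades sharing an index anticommute and cancel; the commuting (index-disjoint) pairs give grade-4 terms 2*c*c'*(blade product), which cancel blade by blade — e1 e2 e3 e4: -57344000/251952129 + 57344000/251952129 = 0 — confirming B is simple. So B^2 = 64/9.
Answer: boost, certificate B^2 = 64/9. Certificate logic: 64/9 is a conjugation-invariant scalar, so its sign fixes rotation versus boost versus null-rotation outright.


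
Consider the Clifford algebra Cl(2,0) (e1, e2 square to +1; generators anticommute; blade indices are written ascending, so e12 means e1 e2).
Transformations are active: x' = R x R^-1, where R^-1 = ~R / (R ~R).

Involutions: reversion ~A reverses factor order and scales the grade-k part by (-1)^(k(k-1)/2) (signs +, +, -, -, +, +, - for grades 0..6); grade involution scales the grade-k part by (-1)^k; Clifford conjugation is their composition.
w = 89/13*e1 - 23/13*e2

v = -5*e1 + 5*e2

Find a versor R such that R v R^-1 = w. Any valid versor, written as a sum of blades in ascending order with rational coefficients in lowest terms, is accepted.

Construction: equal norms (both 50) license R = v + w = 24/13*e1 + 42/13*e2 — nothing changes along that direction, while (v - w)/2 changes sign, so v maps onto w.
Answer: 24/13*e1 + 42/13*e2


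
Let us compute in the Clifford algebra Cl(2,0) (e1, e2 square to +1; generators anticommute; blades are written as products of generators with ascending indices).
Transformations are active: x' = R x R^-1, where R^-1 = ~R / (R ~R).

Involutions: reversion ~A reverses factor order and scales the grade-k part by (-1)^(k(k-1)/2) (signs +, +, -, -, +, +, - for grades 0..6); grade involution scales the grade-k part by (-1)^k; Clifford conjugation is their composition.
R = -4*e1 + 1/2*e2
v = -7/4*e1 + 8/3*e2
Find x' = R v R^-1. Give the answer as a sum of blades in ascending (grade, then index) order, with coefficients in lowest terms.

~R = -4*e1 + 1/2*e2, and R ~R = 65/4, so R^-1 = ~R / (65/4).
R v = 25/3 - 235/24*e1 e2
Answer: -367/156*e1 - 28/13*e2


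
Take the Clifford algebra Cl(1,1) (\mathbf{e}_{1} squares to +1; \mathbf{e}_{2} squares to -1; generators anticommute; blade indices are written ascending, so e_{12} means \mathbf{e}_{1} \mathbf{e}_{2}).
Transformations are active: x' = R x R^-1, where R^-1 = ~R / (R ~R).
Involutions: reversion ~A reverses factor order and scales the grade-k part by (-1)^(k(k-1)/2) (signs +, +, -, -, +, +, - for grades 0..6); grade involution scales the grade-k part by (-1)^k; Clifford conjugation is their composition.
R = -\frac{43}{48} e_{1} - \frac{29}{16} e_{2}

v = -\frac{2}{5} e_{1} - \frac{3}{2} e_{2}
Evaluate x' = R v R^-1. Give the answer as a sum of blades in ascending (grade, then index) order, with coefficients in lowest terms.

~R = -\frac{43}{48} e_{1} - \frac{29}{16} e_{2}, and R ~R = -\frac{715}{288}, so R^-1 = ~R / (-\frac{715}{288}).
R v = -\frac{1133}{480} + \frac{99}{160} e_{12}
Answer: -\frac{3389}{2600} e_{1} - \frac{5061}{2600} e_{2}


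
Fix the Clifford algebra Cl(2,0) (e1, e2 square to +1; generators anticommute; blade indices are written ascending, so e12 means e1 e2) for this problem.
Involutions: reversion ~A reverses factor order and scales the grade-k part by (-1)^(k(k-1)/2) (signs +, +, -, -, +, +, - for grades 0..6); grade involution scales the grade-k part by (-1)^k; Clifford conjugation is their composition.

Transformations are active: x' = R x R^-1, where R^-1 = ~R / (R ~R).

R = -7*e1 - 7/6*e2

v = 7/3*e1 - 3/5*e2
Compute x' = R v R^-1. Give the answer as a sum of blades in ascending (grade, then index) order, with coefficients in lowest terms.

~R = -7*e1 - 7/6*e2, and R ~R = 1813/36, so R^-1 = ~R / (1813/36).
R v = -469/30 + 623/90*e12
Answer: 1117/555*e1 + 49/37*e2


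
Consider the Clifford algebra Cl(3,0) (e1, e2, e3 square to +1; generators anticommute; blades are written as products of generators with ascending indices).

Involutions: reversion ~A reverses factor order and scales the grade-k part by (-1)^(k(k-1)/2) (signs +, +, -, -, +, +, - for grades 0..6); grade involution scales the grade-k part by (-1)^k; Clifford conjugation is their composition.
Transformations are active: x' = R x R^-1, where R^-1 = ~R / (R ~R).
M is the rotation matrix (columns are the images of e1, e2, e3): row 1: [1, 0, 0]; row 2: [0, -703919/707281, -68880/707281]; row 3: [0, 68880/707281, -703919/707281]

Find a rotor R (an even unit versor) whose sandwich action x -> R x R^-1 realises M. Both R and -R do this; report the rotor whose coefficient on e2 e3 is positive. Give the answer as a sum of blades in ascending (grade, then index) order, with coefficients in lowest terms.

Method: write R = a + b12*e1 e2 + b13*e1 e3 + b23*e2 e3 with a^2 + b12^2 + b13^2 + b23^2 = 1 (so R^-1 = ~R). Expanding the columns R e_j ~R gives tr M = 4a^2 - 1 and, from the antisymmetric part, M21 - M12 = -4a*b12, M13 - M31 = 4a*b13, M32 - M23 = -4a*b23.
Here tr M = -700557/707281, so a^2 = (1 + tr M)/4 = 1681/707281 and a = ±41/841. Taking a = 41/841: M21 - M12 = 0, M13 - M31 = 0, M32 - M23 = 137760/707281, giving b12 = 0, b13 = 0, b23 = -840/841, i.e. R = 41/841 - 840/841*e2 e3.
Its e2 e3 coefficient is negative, so report the other preimage -R.
Answer: -41/841 + 840/841*e2 e3. Note: both R and -R realise this M (trace -700557/707281); the covering map identifies them, and the e2 e3-coefficient sign is the tie-breaker.


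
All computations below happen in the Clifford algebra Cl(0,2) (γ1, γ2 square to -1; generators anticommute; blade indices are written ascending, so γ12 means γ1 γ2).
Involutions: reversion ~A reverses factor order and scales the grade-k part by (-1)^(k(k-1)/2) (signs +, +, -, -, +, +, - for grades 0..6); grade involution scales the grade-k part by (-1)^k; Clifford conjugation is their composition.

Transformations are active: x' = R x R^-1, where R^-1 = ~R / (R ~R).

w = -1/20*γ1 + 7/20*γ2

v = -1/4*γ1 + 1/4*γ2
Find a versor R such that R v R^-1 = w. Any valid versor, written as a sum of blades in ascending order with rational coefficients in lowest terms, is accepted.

Reasoning: v^2 = w^2 = -1/8 since conjugation preserves the quadratic form; R = v + w = -3/10*γ1 + 3/5*γ2 is then valid when invertible, keeping its own part and reversing (v - w)/2.
Answer: -3/10*γ1 + 3/5*γ2


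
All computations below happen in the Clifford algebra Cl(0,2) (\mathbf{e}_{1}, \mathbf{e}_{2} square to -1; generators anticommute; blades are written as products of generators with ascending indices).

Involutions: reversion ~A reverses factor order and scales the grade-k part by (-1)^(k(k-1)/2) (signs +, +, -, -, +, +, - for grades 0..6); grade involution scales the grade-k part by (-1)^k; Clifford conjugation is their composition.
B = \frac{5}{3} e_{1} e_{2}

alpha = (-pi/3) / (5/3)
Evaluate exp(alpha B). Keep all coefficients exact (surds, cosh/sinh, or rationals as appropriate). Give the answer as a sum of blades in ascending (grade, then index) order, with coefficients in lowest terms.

B^2 = (\frac{5}{3})^2*(e_{1} e_{2})^2 = \frac{25}{9}*(-1) = -\frac{25}{9} (a basis 2-blade squares to minus the product of its generators' squares).
B^2 = -\frac{25}{9} — B^2 < 0, so the exponential closes trigonometrically: l = \frac{5}{3}, alpha*l = - \frac{\pi}{3}, so exp(alpha B) = cos(- \frac{\pi}{3}) + (sin(- \frac{\pi}{3})/(\frac{5}{3}))*B = \frac{1}{2} + (- \frac{3 \sqrt{3}}{10})*B.
Answer: \frac{1}{2} - \frac{\sqrt{3}}{2} e_{1} e_{2}


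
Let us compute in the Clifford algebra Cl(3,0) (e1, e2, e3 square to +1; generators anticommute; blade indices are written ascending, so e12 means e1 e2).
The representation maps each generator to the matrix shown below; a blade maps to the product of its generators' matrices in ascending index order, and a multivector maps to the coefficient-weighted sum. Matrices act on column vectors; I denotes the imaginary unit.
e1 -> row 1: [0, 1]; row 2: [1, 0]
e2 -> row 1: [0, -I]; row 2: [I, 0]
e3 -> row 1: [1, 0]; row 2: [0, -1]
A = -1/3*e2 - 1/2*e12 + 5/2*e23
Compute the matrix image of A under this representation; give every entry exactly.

Bivector images (products of the table entries): rho(e12) = rho(e1)rho(e2) = row 1: [I, 0]; row 2: [0, -I]; rho(e23) = rho(e2)rho(e3) = row 1: [0, I]; row 2: [I, 0].
M = (-1/3)*rho(e2) + (-1/2)*rho(e12) + (5/2)*rho(e23), summed entrywise:
Answer: row 1: [-I/2, 17*I/6]; row 2: [13*I/6, I/2]


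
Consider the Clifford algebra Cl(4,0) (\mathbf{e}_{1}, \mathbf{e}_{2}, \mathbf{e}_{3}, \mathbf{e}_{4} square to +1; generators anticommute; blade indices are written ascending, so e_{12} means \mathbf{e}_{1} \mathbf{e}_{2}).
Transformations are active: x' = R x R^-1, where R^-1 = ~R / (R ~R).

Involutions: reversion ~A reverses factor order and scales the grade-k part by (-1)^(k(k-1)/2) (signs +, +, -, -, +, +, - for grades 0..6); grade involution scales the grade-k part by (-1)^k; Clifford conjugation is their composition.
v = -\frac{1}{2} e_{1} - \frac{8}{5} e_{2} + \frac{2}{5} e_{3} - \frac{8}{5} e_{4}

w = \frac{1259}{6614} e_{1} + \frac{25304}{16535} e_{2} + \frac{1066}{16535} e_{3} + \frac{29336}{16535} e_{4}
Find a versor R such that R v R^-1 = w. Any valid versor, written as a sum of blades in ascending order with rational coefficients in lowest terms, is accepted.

Take R = v + w = -\frac{1024}{3307} e_{1} - \frac{1152}{16535} e_{2} + \frac{1536}{3307} e_{3} + \frac{576}{3307} e_{4}. Because q(v) = q(w) = \frac{553}{100}, conjugation by R sends v exactly to w.
Answer: -\frac{1024}{3307} e_{1} - \frac{1152}{16535} e_{2} + \frac{1536}{3307} e_{3} + \frac{576}{3307} e_{4}


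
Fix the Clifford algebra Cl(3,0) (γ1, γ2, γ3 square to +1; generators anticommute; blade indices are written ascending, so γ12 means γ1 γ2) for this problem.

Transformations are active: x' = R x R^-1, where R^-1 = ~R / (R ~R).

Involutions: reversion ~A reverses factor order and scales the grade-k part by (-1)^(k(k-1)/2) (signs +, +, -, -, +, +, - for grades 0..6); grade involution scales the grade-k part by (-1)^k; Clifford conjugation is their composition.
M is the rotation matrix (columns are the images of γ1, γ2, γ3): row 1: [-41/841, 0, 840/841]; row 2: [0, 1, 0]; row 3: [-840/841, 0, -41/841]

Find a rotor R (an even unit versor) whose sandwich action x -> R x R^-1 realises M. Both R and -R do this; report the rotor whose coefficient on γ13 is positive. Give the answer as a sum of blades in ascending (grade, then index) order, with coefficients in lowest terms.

Method: write R = a + b12*γ12 + b13*γ13 + b23*γ23 with a^2 + b12^2 + b13^2 + b23^2 = 1 (so R^-1 = ~R). Expanding the columns R e_j ~R gives tr M = 4a^2 - 1 and, from the antisymmetric part, M21 - M12 = -4a*b12, M13 - M31 = 4a*b13, M32 - M23 = -4a*b23.
Here tr M = 759/841, so a^2 = (1 + tr M)/4 = 400/841 and a = ±20/29. Taking a = 20/29: M21 - M12 = 0, M13 - M31 = 1680/841, M32 - M23 = 0, giving b12 = 0, b13 = 21/29, b23 = 0, i.e. R = 20/29 + 21/29*γ13.
Its γ13 coefficient is already positive.
Answer: 20/29 + 21/29*γ13. Note: both R and -R realise this M (trace 759/841); the covering map identifies them, and the γ13-coefficient sign is the tie-breaker.


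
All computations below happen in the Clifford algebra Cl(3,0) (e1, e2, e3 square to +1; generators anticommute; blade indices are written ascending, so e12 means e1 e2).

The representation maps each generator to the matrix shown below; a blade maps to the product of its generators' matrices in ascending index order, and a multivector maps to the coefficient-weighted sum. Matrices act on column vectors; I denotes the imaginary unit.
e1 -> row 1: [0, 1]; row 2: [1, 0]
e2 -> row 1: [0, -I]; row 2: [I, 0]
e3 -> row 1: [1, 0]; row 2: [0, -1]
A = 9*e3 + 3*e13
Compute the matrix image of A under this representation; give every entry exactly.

Bivector images (products of the table entries): rho(e13) = rho(e1)rho(e3) = row 1: [0, -1]; row 2: [1, 0].
M = (9)*rho(e3) + (3)*rho(e13), summed entrywise:
Answer: row 1: [9, -3]; row 2: [3, -9]


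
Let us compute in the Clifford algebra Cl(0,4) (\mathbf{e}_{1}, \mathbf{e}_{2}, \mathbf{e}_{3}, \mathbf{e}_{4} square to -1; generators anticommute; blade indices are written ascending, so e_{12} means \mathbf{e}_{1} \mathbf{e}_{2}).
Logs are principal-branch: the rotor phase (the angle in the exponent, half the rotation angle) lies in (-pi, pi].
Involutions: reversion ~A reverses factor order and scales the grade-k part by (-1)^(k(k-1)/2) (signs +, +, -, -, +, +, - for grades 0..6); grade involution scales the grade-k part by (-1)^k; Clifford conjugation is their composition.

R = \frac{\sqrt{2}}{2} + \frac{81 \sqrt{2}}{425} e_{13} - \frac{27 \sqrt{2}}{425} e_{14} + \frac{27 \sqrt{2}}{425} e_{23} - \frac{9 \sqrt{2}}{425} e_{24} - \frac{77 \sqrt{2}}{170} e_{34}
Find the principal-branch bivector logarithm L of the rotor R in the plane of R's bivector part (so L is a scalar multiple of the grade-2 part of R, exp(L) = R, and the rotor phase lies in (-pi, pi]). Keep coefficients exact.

The scalar part of R is \frac{\sqrt{2}}{2}, so the principal-branch rotor phase is pinned; divide the bivector part by its sine to get the unit plane — L is the phase times that plane.
Concretely: cos(phase) = \frac{\sqrt{2}}{2} gives phase = ±\frac{\pi}{4}, and since phase/sin(phase) is even the sign is immaterial: L = (phase/sin(phase)) * <R>_2 = (\frac{\sqrt{2} \pi}{4}) * <R>_2.
Answer: \frac{81 \pi}{850} e_{13} - \frac{27 \pi}{850} e_{14} + \frac{27 \pi}{850} e_{23} - \frac{9 \pi}{850} e_{24} - \frac{77 \pi}{340} e_{34}


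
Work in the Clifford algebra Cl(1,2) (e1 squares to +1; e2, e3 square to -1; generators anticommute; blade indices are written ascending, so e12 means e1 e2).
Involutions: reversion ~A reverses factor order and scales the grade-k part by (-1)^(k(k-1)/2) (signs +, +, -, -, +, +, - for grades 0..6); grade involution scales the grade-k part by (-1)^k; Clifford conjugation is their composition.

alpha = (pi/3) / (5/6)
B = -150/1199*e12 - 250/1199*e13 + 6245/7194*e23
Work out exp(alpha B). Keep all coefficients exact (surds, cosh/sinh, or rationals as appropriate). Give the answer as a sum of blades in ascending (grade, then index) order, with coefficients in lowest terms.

B^2 term by term: the squares give (-150/1199)^2*(e12)^2 + (-250/1199)^2*(e13)^2 + (6245/7194)^2*(e23)^2 = 22500/1437601*(+1) + 62500/1437601*(+1) + 39000025/51753636*(-1) = -25/36 (each basis 2-blade squares to minus the product of its generators' squares); cross terms between blades sharing an index anticommute and cancel. So B^2 = -25/36.
B^2 = -25/36 — the negative square puts this in the circular regime; l = 5/6, alpha*l = pi/3, so exp(alpha B) = cos(pi/3) + (sin(pi/3)/(5/6))*B = 1/2 + (3*sqrt(3)/5)*B.
Answer: 1/2 - 90*sqrt(3)/1199*e12 - 150*sqrt(3)/1199*e13 + 1249*sqrt(3)/2398*e23


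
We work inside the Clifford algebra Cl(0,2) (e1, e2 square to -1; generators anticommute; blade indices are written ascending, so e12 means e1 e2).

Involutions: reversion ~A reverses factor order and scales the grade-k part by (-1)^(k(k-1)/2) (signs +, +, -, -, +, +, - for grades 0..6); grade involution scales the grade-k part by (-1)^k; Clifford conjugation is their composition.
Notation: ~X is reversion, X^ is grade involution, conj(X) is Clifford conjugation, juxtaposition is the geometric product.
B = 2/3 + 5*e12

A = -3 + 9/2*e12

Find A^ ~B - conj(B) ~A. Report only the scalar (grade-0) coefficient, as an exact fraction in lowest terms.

first term: 41/2 + 18*e12
second term: -49/2 + 12*e12
Answer: 45


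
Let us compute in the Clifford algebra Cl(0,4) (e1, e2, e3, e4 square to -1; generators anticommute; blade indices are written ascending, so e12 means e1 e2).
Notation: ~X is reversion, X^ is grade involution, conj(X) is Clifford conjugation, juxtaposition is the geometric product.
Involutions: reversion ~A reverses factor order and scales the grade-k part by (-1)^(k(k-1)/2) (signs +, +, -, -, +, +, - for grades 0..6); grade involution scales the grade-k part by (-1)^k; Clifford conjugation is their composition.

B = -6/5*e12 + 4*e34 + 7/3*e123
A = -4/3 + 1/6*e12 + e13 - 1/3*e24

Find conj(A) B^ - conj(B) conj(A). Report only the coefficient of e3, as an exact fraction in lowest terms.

first term: -1/5 + 7/3*e2 - 7/18*e3 + 8/5*e12 + 18/5*e14 + 2/15*e23 - 16/3*e34 + 28/9*e123 + 7/9*e134 - 2/3*e1234
second term: 1/5 - 7/3*e2 + 7/18*e3 - 8/5*e12 + 18/5*e14 + 2/15*e23 + 16/3*e34 - 28/9*e123 + 7/9*e134 + 2/3*e1234
Answer: -7/9


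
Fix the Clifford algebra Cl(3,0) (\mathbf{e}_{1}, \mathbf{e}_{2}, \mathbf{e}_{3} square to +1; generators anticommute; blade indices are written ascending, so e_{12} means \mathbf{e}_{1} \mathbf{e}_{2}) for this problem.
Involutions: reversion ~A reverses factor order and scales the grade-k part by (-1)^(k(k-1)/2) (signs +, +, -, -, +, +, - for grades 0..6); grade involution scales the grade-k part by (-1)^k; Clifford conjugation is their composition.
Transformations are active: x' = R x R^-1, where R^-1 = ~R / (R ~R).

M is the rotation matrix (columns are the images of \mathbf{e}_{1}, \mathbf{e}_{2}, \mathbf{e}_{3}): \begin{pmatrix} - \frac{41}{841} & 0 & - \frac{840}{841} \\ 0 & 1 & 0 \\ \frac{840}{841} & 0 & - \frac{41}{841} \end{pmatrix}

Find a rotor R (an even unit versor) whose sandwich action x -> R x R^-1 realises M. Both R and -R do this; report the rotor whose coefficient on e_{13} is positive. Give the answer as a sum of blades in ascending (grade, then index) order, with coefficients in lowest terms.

Method: write R = a + b12*e_{12} + b13*e_{13} + b23*e_{23} with a^2 + b12^2 + b13^2 + b23^2 = 1 (so R^-1 = ~R). Expanding the columns R e_j ~R gives tr M = 4a^2 - 1 and, from the antisymmetric part, M21 - M12 = -4a*b12, M13 - M31 = 4a*b13, M32 - M23 = -4a*b23.
Here tr M = \frac{759}{841}, so a^2 = (1 + tr M)/4 = \frac{400}{841} and a = ±\frac{20}{29}. Taking a = \frac{20}{29}: M21 - M12 = 0, M13 - M31 = -\frac{1680}{841}, M32 - M23 = 0, giving b12 = 0, b13 = -\frac{21}{29}, b23 = 0, i.e. R = \frac{20}{29} - \frac{21}{29} e_{13}.
Its e_{13} coefficient is negative, so report the other preimage -R.
Answer: -\frac{20}{29} + \frac{21}{29} e_{13}. Recall the cover is two-to-one: with M of trace \frac{759}{841}, both preimages act alike, and the stated e_{13} sign chooses the sheet.


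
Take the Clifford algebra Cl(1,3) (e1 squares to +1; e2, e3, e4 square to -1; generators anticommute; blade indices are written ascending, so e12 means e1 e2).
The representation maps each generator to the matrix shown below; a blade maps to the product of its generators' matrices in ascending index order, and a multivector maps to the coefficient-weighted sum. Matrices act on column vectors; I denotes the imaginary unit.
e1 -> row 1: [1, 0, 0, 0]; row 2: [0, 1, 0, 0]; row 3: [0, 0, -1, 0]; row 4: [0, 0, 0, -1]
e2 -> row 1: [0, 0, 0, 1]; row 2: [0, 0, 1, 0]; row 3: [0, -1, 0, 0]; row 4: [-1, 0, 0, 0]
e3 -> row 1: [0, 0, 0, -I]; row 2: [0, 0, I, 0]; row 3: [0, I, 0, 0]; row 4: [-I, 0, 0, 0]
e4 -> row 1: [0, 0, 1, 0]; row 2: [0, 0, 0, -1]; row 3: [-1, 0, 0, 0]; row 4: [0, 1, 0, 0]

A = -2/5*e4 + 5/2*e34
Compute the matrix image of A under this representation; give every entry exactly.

Bivector images (products of the table entries): rho(e34) = rho(e3)rho(e4) = row 1: [0, -I, 0, 0]; row 2: [-I, 0, 0, 0]; row 3: [0, 0, 0, -I]; row 4: [0, 0, -I, 0].
M = (-2/5)*rho(e4) + (5/2)*rho(e34), summed entrywise:
Answer: row 1: [0, -5*I/2, -2/5, 0]; row 2: [-5*I/2, 0, 0, 2/5]; row 3: [2/5, 0, 0, -5*I/2]; row 4: [0, -2/5, -5*I/2, 0]


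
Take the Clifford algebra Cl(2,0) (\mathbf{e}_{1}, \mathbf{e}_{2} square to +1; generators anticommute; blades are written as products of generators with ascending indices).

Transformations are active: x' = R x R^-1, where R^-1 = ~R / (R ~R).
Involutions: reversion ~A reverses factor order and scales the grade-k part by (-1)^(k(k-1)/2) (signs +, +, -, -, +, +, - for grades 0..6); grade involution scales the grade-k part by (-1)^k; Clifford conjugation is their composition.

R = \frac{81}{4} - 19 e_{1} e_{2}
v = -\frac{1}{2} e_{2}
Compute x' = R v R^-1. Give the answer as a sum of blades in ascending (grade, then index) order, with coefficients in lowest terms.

~R = \frac{81}{4} + 19 e_{1} e_{2}, and R ~R = \frac{12337}{16}, so R^-1 = ~R / (\frac{12337}{16}).
R v = \frac{19}{2} e_{1} - \frac{81}{8} e_{2}
Answer: \frac{6156}{12337} e_{1} - \frac{785}{24674} e_{2}


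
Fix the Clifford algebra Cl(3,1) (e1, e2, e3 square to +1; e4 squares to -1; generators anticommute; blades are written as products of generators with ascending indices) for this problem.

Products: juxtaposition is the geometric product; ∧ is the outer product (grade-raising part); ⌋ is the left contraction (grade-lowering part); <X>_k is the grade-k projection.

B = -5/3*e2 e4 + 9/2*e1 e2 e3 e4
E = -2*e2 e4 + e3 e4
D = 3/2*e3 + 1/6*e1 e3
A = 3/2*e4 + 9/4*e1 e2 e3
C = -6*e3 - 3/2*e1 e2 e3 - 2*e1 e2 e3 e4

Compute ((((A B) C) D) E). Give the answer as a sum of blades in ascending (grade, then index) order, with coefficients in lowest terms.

step 1: -5/2*e2 - 81/8*e4 + 27/4*e1 e2 e3 + 15/4*e1 e3 e4
step 2: 81/8 - 15/2*e2 + 27/2*e4 - 81/2*e1 e2 - 15/4*e1 e3 + 45/2*e1 e4 + 15*e2 e3 + 45/8*e2 e4 - 243/4*e3 e4 + 81/4*e1 e2 e3 - 5*e1 e3 e4 - 243/16*e1 e2 e3 e4
step 3: 5/8 - 45/8*e1 + 207/8*e2 + 243/16*e3 + 2207/24*e4 + 263/8*e1 e2 + 27/16*e1 e3 + 141/8*e1 e4 - 9/2*e2 e3 - 81/32*e2 e4 - 33/2*e3 e4 - 119/2*e1 e2 e3 + 729/32*e1 e2 e4 - 63/2*e1 e3 e4 - 135/16*e2 e3 e4 - 15/16*e1 e2 e3 e4
step 4: -183/16 - 1233/16*e1 - 9233/48*e2 + 901/12*e3 - 585/16*e4 - 579/16*e1 e2 + 63/4*e1 e3 - 1025/16*e1 e4 - 1137/32*e2 e3 - 23/4*e2 e4 - 67/8*e3 e4 - 1287/32*e1 e2 e3 - 193/4*e1 e2 e4 - 997/8*e1 e3 e4 + 225/4*e2 e3 e4 + 145/4*e1 e2 e3 e4
Answer: -183/16 - 1233/16*e1 - 9233/48*e2 + 901/12*e3 - 585/16*e4 - 579/16*e1 e2 + 63/4*e1 e3 - 1025/16*e1 e4 - 1137/32*e2 e3 - 23/4*e2 e4 - 67/8*e3 e4 - 1287/32*e1 e2 e3 - 193/4*e1 e2 e4 - 997/8*e1 e3 e4 + 225/4*e2 e3 e4 + 145/4*e1 e2 e3 e4


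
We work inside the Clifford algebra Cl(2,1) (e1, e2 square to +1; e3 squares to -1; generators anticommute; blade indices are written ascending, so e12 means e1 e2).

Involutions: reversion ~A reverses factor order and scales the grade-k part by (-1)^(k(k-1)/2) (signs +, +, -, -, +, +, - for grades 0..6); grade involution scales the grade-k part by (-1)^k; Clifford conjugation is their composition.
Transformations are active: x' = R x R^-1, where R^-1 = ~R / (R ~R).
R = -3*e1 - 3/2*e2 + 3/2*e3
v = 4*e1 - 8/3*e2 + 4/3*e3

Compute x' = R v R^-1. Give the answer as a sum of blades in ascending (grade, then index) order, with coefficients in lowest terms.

~R = -3*e1 - 3/2*e2 + 3/2*e3, and R ~R = 9, so R^-1 = ~R / (9).
R v = -10 + 14*e12 - 10*e13 + 2*e23
Answer: 8/3*e1 + 6*e2 - 14/3*e3


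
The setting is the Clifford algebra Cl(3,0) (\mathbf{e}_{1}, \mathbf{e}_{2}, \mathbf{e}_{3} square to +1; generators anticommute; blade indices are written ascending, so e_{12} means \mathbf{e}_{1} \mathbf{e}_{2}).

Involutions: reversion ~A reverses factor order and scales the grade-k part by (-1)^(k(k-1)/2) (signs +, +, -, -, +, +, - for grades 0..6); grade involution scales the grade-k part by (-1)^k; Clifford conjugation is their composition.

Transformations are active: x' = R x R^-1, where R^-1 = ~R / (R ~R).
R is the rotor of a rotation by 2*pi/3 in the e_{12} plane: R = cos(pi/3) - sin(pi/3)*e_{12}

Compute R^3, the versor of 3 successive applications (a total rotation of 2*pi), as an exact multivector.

Because a rotor carries half the rotation angle, composing 3 copies of this e_{12}-plane rotor multiplies the phase: 3*(pi/3) = \pi, hence R^3 = cos(\pi) - sin(\pi)*e_{12}.
cos(\pi) = -1 and sin(\pi) = 0, so R^3 = -1. The total rotation 2*pi is 1 full turn, so every vector returns to itself, yet the rotor is -1, on the OTHER sheet of the double cover (an odd number of 2*pi turns).
Answer: -1
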